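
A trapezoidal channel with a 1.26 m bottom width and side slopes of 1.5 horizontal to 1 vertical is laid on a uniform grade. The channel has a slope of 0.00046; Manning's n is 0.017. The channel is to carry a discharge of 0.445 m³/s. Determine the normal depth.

y_n = 0.425 m

Manning's equation rearranged: A R^(2/3) = nQ / (1·√S) = 0.017 × 0.445 / (√0.00046) = 0.3527.
Try y = 0.517 m: A R^(2/3) = 0.5095 — over.
Try y = 0.37 m: A R^(2/3) = 0.2728 — short.
Try y = 0.425 m: A R^(2/3) = 0.3523 — matches.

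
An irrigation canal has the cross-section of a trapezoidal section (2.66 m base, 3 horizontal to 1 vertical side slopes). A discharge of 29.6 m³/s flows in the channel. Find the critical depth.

y_c = 1.44 m

At critical depth, Q² T / (g A³) = 1, i.e. A³/T = Q²/g = 29.6²/9.81 = 89.31.
Try y = 1.75 m: A³/T = 201.6 — too large.
Try y = 1.23 m: A³/T = 47.46 — too small.
Try y = 1.44 m: A³/T = 89.86 — ≈ 89.31.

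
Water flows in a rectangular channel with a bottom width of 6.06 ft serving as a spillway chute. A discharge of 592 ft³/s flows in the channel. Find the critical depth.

y_c = 6.67 ft

For a rectangular channel, critical depth y_c = (q²/g)^(1/3) where q = Q/b = 592/6.06 = 97.69 ft²/s.
So y_c = (97.69²/32.2)^(1/3) = 6.67 ft.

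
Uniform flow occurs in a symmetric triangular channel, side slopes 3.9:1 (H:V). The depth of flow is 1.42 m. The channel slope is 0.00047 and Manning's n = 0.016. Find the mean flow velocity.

For a triangular section with side slope z = 3.9: A = zy² = 3.9×1.42² = 7.864 m²; P = 2y√(1+z²) = 2×1.42×4.026 = 11.43 m.
Hydraulic radius R = A/P = 7.864/11.43 = 0.6878 m.
From Manning's equation, V = (1/n) R^(2/3) S^(1/2) = (1/0.016) × 0.6878^(2/3) × 0.00047^(1/2) = 1.06 m/s.

V = 1.06 m/s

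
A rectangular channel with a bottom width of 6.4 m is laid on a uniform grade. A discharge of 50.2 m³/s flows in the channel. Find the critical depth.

For a rectangular channel, critical depth y_c = (q²/g)^(1/3) where q = Q/b = 50.2/6.4 = 7.844 m²/s.
So y_c = (7.844²/9.81)^(1/3) = 1.84 m.

y_c = 1.84 m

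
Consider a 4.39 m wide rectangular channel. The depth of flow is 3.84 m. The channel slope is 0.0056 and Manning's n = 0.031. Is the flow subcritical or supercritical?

Flow area A = b·y = 4.39 × 3.84 = 16.86 m². Wetted perimeter P = b + 2y = 4.39 + 2×3.84 = 12.07 m.
Hydraulic radius R = A/P = 16.86/12.07 = 1.397 m.
V = (1/n) R^(2/3) √S = (1/0.031) × 1.397^(2/3) × √0.0056 = 3.016 m/s. Hydraulic depth D_h = A/T = 16.86/4.39 = 3.84 m.
Froude number Fr = V/√(g·D_h) = 3.016/√(9.81×3.84) = 0.491, which is less than 1, so the flow is subcritical.

subcritical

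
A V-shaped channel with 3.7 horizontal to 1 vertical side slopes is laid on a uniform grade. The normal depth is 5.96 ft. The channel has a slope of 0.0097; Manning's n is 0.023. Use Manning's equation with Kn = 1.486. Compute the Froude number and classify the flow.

supercritical

For a triangular section with side slope z = 3.7: A = zy² = 3.7×5.96² = 131.4 ft²; P = 2y√(1+z²) = 2×5.96×3.833 = 45.69 ft.
Hydraulic radius R = A/P = 131.4/45.69 = 2.877 ft.
V = (1.486/n) R^(2/3) √S = (1.486/0.023) × 2.877^(2/3) × √0.0097 = 12.87 ft/s. Hydraulic depth D_h = A/T = 131.4/44.1 = 2.98 ft.
Froude number Fr = V/√(g·D_h) = 12.87/√(32.2×2.98) = 1.31, which is greater than 1, so the flow is supercritical.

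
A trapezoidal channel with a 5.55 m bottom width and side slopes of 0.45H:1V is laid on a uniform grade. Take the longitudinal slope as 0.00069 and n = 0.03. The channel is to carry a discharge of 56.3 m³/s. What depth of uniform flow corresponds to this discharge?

y_n = 4.79 m

Manning's equation rearranged: A R^(2/3) = nQ / (1·√S) = 0.03 × 56.3 / (√0.00069) = 64.3.
Trying y = 3.65 m: A R^(2/3) = 40.79 — too small.
Trying y = 5.46 m: A R^(2/3) = 80.41 — too large.
Trying y = 4.79 m: A R^(2/3) = 64.29 — close enough.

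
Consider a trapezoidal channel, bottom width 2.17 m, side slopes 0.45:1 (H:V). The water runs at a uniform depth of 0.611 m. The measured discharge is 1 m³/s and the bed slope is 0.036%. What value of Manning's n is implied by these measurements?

n = 0.016

With bottom width b = 2.17 m and side slope z = 0.45: A = (b + zy)y = (2.17 + 0.45×0.611)×0.611 = 1.494 m²; P = b + 2y√(1+z²) = 2.17 + 2×0.611×1.097 = 3.51 m.
Hydraulic radius R = A/P = 1.494/3.51 = 0.4256 m.
Rearranging Manning's equation: n = (1/Q) A R^(2/3) S^(1/2) = (1/1) × 1.494 × 0.4256^(2/3) × √0.00036 = 0.016.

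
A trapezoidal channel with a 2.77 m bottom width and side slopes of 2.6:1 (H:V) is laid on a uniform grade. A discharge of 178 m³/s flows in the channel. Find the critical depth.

y_c = 3.46 m

At critical depth, Q² T / (g A³) = 1, i.e. A³/T = Q²/g = 178²/9.81 = 3230.
At y = 2.42 m: A³/T = 686.9 — too small.
At y = 3.46 m: A³/T = 3250 — ≈ 3230.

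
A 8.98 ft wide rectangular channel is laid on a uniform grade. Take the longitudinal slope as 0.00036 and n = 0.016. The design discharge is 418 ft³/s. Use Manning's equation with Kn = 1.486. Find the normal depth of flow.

Manning's equation rearranged: A R^(2/3) = nQ / (1.486·√S) = 0.016 × 418 / (1.486 × √0.00036) = 237.2.
Trying y = 14.9 ft: A R^(2/3) = 305.5 — too large.
Trying y = 8.99 ft: A R^(2/3) = 167.7 — too small.
Trying y = 12 ft: A R^(2/3) = 237.3 — close enough.

y_n = 12 ft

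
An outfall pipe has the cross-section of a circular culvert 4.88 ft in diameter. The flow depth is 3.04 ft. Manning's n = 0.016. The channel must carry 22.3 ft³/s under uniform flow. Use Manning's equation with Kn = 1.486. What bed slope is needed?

For a circular section of diameter D = 4.88 ft at depth y = 3.04 ft, the central angle is θ = 2 arccos(1 − 2y/D) = 3.638 rad. Then A = (D²/8)(θ − sin θ) = 12.25 ft² and P = Dθ/2 = 8.878 ft.
Hydraulic radius R = A/P = 12.25/8.878 = 1.38 ft.
From Manning's equation, S = [nQ / (1.486 A R^(2/3))]² = [0.016 × 22.3 / (1.486 × 12.25 × 1.38^(2/3))]² = 0.00025.

S = 0.00025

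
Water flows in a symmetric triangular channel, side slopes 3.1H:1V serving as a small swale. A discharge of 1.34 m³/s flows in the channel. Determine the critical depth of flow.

At critical depth, Q² T / (g A³) = 1, i.e. A³/T = Q²/g = 1.34²/9.81 = 0.183.
Try y = 0.37 m: A³/T = 0.03332 — low.
Try y = 0.598 m: A³/T = 0.3675 — high.
Try y = 0.52 m: A³/T = 0.1827 — ≈ 0.183.

y_c = 0.52 m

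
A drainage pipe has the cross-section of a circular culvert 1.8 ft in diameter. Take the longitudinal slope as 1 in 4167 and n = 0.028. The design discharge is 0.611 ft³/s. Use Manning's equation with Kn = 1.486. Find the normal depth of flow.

y_n = 0.897 ft

Manning's equation rearranged: A R^(2/3) = nQ / (1.486·√S) = 0.028 × 0.611 / (1.486 × √0.00024) = 0.7432.
At y = 0.724 ft: A R^(2/3) = 0.5087 — short.
At y = 1.12 ft: A R^(2/3) = 1.061 — over.
At y = 0.897 ft: A R^(2/3) = 0.7429 — matches.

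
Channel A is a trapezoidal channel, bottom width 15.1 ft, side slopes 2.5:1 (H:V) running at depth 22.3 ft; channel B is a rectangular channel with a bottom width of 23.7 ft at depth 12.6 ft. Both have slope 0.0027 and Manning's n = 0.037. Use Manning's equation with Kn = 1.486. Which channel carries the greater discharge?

Channel A: With bottom width b = 15.1 ft and side slope z = 2.5: A = (b + zy)y = (15.1 + 2.5×22.3)×22.3 = 1580 ft²; P = b + 2y√(1+z²) = 15.1 + 2×22.3×2.693 = 135.2 ft. Hydraulic radius R = A/P = 1580/135.2 = 11.69 ft. Q_A = (1.486/0.037)·1580·11.69^(2/3)·√0.0027 = 16980 ft³/s.
Channel B: Flow area A = b·y = 23.7 × 12.6 = 298.6 ft². Wetted perimeter P = b + 2y = 23.7 + 2×12.6 = 48.9 ft. Hydraulic radius R = A/P = 298.6/48.9 = 6.107 ft. Q_B = (1.486/0.037)·298.6·6.107^(2/3)·√0.0027 = 2082 ft³/s.
Q_A = 16980 ft³/s vs Q_B = 2082 ft³/s, so channel A carries more.

channel A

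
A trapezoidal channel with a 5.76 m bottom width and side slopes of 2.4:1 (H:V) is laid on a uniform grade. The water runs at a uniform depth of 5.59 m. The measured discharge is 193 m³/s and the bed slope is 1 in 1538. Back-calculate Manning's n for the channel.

n = 0.03

With bottom width b = 5.76 m and side slope z = 2.4: A = (b + zy)y = (5.76 + 2.4×5.59)×5.59 = 107.2 m²; P = b + 2y√(1+z²) = 5.76 + 2×5.59×2.6 = 34.83 m.
Hydraulic radius R = A/P = 107.2/34.83 = 3.078 m.
Rearranging Manning's equation: n = (1/Q) A R^(2/3) S^(1/2) = (1/193) × 107.2 × 3.078^(2/3) × √0.0006502 = 0.03.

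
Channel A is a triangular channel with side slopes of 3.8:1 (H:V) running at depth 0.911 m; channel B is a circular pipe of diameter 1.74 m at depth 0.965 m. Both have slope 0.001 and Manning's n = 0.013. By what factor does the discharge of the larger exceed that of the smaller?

2.25

Channel A: For a triangular section with side slope z = 3.8: A = zy² = 3.8×0.911² = 3.154 m²; P = 2y√(1+z²) = 2×0.911×3.929 = 7.159 m. Hydraulic radius R = A/P = 3.154/7.159 = 0.4405 m. Q_A = (1/0.013)·3.154·0.4405^(2/3)·√0.001 = 4.441 m³/s.
Channel B: For a circular section of diameter D = 1.74 m at depth y = 0.965 m, the central angle is θ = 2 arccos(1 − 2y/D) = 3.36 rad. Then A = (D²/8)(θ − sin θ) = 1.354 m² and P = Dθ/2 = 2.924 m. Hydraulic radius R = A/P = 1.354/2.924 = 0.4631 m. Q_B = (1/0.013)·1.354·0.4631^(2/3)·√0.001 = 1.971 m³/s.
The larger discharge is 4.441 m³/s and the smaller is 1.971 m³/s; the ratio is 2.25.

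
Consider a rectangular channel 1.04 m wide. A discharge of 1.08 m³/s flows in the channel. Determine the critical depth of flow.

For a rectangular channel, critical depth y_c = (q²/g)^(1/3) where q = Q/b = 1.08/1.04 = 1.038 m²/s.
So y_c = (1.038²/9.81)^(1/3) = 0.479 m.

y_c = 0.479 m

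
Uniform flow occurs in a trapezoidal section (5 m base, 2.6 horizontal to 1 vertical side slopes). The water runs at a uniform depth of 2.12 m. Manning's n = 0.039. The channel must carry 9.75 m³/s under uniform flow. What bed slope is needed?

With bottom width b = 5 m and side slope z = 2.6: A = (b + zy)y = (5 + 2.6×2.12)×2.12 = 22.29 m²; P = b + 2y√(1+z²) = 5 + 2×2.12×2.786 = 16.81 m.
Hydraulic radius R = A/P = 22.29/16.81 = 1.326 m.
From Manning's equation, S = [nQ / (1 A R^(2/3))]² = [0.039 × 9.75 / (1 × 22.29 × 1.326^(2/3))]² = 0.0002.

S = 0.0002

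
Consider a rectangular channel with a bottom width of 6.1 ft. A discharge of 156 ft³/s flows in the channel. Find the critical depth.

y_c = 2.73 ft

For a rectangular channel, critical depth y_c = (q²/g)^(1/3) where q = Q/b = 156/6.1 = 25.57 ft²/s.
So y_c = (25.57²/32.2)^(1/3) = 2.73 ft.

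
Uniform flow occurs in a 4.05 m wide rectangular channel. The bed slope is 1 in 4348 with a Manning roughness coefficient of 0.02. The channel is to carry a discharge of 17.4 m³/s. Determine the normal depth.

Manning's equation rearranged: A R^(2/3) = nQ / (1·√S) = 0.02 × 17.4 / (√0.00023) = 22.95.
At y = 3.52 m: A R^(2/3) = 16.85 — low.
At y = 5.12 m: A R^(2/3) = 26.58 — high.
At y = 4.53 m: A R^(2/3) = 22.95 — ≈ 22.95.

y_n = 4.53 m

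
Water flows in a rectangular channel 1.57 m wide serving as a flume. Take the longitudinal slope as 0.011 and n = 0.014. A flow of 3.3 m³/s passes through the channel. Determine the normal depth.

y_n = 0.582 m

Manning's equation rearranged: A R^(2/3) = nQ / (1·√S) = 0.014 × 3.3 / (√0.011) = 0.4405.
At y = 0.462 m: A R^(2/3) = 0.3184 — too small.
At y = 0.686 m: A R^(2/3) = 0.5512 — too large.
At y = 0.582 m: A R^(2/3) = 0.4401 — close enough.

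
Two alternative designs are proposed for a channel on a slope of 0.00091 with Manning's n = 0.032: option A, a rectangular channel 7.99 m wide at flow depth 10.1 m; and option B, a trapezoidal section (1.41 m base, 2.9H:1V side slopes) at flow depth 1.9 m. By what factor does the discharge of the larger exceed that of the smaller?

Channel A: Flow area A = b·y = 7.99 × 10.1 = 80.7 m². Wetted perimeter P = b + 2y = 7.99 + 2×10.1 = 28.19 m. Hydraulic radius R = A/P = 80.7/28.19 = 2.863 m. Q_A = (1/0.032)·80.7·2.863^(2/3)·√0.00091 = 153.4 m³/s.
Channel B: With bottom width b = 1.41 m and side slope z = 2.9: A = (b + zy)y = (1.41 + 2.9×1.9)×1.9 = 13.15 m²; P = b + 2y√(1+z²) = 1.41 + 2×1.9×3.068 = 13.07 m. Hydraulic radius R = A/P = 13.15/13.07 = 1.006 m. Q_B = (1/0.032)·13.15·1.006^(2/3)·√0.00091 = 12.45 m³/s.
The larger discharge is 153.4 m³/s and the smaller is 12.45 m³/s; the ratio is 12.3.

12.3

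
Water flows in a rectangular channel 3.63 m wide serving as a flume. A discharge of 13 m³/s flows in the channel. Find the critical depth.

For a rectangular channel, critical depth y_c = (q²/g)^(1/3) where q = Q/b = 13/3.63 = 3.581 m²/s.
So y_c = (3.581²/9.81)^(1/3) = 1.09 m.

y_c = 1.09 m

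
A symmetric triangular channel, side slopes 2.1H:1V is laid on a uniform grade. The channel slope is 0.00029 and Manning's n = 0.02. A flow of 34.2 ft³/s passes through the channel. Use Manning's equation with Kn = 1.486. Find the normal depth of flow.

y_n = 3.18 ft

Manning's equation rearranged: A R^(2/3) = nQ / (1.486·√S) = 0.02 × 34.2 / (1.486 × √0.00029) = 27.03.
At y = 2.23 ft: A R^(2/3) = 10.49 — short.
At y = 3.18 ft: A R^(2/3) = 27.02 — ≈ 27.03.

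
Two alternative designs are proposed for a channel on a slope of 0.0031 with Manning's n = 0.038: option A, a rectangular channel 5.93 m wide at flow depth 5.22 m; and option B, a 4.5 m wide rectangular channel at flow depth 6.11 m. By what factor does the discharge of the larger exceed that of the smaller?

Channel A: Flow area A = b·y = 5.93 × 5.22 = 30.95 m². Wetted perimeter P = b + 2y = 5.93 + 2×5.22 = 16.37 m. Hydraulic radius R = A/P = 30.95/16.37 = 1.891 m. Q_A = (1/0.038)·30.95·1.891^(2/3)·√0.0031 = 69.35 m³/s.
Channel B: Flow area A = b·y = 4.5 × 6.11 = 27.5 m². Wetted perimeter P = b + 2y = 4.5 + 2×6.11 = 16.72 m. Hydraulic radius R = A/P = 27.5/16.72 = 1.644 m. Q_B = (1/0.038)·27.5·1.644^(2/3)·√0.0031 = 56.13 m³/s.
The larger discharge is 69.35 m³/s and the smaller is 56.13 m³/s; the ratio is 1.24.

1.24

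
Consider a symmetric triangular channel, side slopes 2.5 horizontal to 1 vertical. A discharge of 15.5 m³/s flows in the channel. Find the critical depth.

y_c = 1.51 m

At critical depth, Q² T / (g A³) = 1, i.e. A³/T = Q²/g = 15.5²/9.81 = 24.49.
Trying y = 1.32 m: A³/T = 12.52 — too small.
Trying y = 1.7 m: A³/T = 44.37 — too large.
Trying y = 1.51 m: A³/T = 24.53 — close enough.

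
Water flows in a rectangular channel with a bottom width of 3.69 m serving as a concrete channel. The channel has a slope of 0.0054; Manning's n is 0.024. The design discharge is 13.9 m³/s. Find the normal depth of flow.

Manning's equation rearranged: A R^(2/3) = nQ / (1·√S) = 0.024 × 13.9 / (√0.0054) = 4.54.
Try y = 1.7 m: A R^(2/3) = 5.781 — over.
Try y = 1.01 m: A R^(2/3) = 2.804 — short.
Try y = 1.42 m: A R^(2/3) = 4.525 — matches.

y_n = 1.42 m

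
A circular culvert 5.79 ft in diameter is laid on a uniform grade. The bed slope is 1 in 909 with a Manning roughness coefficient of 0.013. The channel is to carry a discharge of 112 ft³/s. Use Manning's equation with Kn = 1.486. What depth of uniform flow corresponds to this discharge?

Manning's equation rearranged: A R^(2/3) = nQ / (1.486·√S) = 0.013 × 112 / (1.486 × √0.0011) = 29.54.
Trying y = 3.37 ft: A R^(2/3) = 21.6 — low.
Trying y = 4.59 ft: A R^(2/3) = 32.64 — high.
Trying y = 4.2 ft: A R^(2/3) = 29.52 — matches.

y_n = 4.2 ft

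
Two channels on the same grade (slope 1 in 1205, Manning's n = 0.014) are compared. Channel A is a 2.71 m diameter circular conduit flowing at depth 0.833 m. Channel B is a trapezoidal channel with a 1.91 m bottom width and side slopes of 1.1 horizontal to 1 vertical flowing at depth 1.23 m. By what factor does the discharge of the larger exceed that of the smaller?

Channel A: For a circular section of diameter D = 2.71 m at depth y = 0.833 m, the central angle is θ = 2 arccos(1 − 2y/D) = 2.351 rad. Then A = (D²/8)(θ − sin θ) = 1.505 m² and P = Dθ/2 = 3.185 m. Hydraulic radius R = A/P = 1.505/3.185 = 0.4726 m. Q_A = (1/0.014)·1.505·0.4726^(2/3)·√0.0008299 = 1.879 m³/s.
Channel B: With bottom width b = 1.91 m and side slope z = 1.1: A = (b + zy)y = (1.91 + 1.1×1.23)×1.23 = 4.013 m²; P = b + 2y√(1+z²) = 1.91 + 2×1.23×1.487 = 5.567 m. Hydraulic radius R = A/P = 4.013/5.567 = 0.7209 m. Q_B = (1/0.014)·4.013·0.7209^(2/3)·√0.0008299 = 6.64 m³/s.
The larger discharge is 6.64 m³/s and the smaller is 1.879 m³/s; the ratio is 3.53.

3.53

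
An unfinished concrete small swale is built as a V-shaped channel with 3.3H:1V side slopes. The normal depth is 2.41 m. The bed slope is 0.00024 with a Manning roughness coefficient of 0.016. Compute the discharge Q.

Q = 20.4 m³/s

For a triangular section with side slope z = 3.3: A = zy² = 3.3×2.41² = 19.17 m²; P = 2y√(1+z²) = 2×2.41×3.448 = 16.62 m.
Hydraulic radius R = A/P = 19.17/16.62 = 1.153 m.
Manning's equation: Q = (1/n) A R^(2/3) S^(1/2) = (1/0.016) × 19.17 × 1.153^(2/3) × 0.00024^(1/2) = 20.4 m³/s.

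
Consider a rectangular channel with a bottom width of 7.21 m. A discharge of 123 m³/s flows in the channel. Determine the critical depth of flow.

y_c = 3.1 m

For a rectangular channel, critical depth y_c = (q²/g)^(1/3) where q = Q/b = 123/7.21 = 17.06 m²/s.
So y_c = (17.06²/9.81)^(1/3) = 3.1 m.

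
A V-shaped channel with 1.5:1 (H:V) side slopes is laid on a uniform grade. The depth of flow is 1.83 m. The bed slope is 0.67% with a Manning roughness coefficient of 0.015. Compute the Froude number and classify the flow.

For a triangular section with side slope z = 1.5: A = zy² = 1.5×1.83² = 5.023 m²; P = 2y√(1+z²) = 2×1.83×1.803 = 6.598 m.
Hydraulic radius R = A/P = 5.023/6.598 = 0.7613 m.
V = (1/n) R^(2/3) √S = (1/0.015) × 0.7613^(2/3) × √0.0067 = 4.55 m/s. Hydraulic depth D_h = A/T = 5.023/5.49 = 0.915 m.
Froude number Fr = V/√(g·D_h) = 4.55/√(9.81×0.915) = 1.52, which is greater than 1, so the flow is supercritical.

supercritical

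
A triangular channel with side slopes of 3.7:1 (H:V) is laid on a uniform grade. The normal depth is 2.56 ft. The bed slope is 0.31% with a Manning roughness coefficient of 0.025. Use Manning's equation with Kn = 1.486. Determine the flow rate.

Q = 92.4 ft³/s

For a triangular section with side slope z = 3.7: A = zy² = 3.7×2.56² = 24.25 ft²; P = 2y√(1+z²) = 2×2.56×3.833 = 19.62 ft.
Hydraulic radius R = A/P = 24.25/19.62 = 1.236 ft.
Manning's equation: Q = (1.486/n) A R^(2/3) S^(1/2) = (1.486/0.025) × 24.25 × 1.236^(2/3) × 0.0031^(1/2) = 92.4 ft³/s.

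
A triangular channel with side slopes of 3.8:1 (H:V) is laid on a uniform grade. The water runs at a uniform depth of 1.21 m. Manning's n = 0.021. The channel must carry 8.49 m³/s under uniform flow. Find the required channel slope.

S = 0.0021

For a triangular section with side slope z = 3.8: A = zy² = 3.8×1.21² = 5.564 m²; P = 2y√(1+z²) = 2×1.21×3.929 = 9.509 m.
Hydraulic radius R = A/P = 5.564/9.509 = 0.5851 m.
From Manning's equation, S = [nQ / (1 A R^(2/3))]² = [0.021 × 8.49 / (1 × 5.564 × 0.5851^(2/3))]² = 0.0021.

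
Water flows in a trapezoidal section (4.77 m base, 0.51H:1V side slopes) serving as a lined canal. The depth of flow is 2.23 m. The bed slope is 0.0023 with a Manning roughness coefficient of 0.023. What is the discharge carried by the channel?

With bottom width b = 4.77 m and side slope z = 0.51: A = (b + zy)y = (4.77 + 0.51×2.23)×2.23 = 13.17 m²; P = b + 2y√(1+z²) = 4.77 + 2×2.23×1.123 = 9.777 m.
Hydraulic radius R = A/P = 13.17/9.777 = 1.347 m.
Manning's equation: Q = (1/n) A R^(2/3) S^(1/2) = (1/0.023) × 13.17 × 1.347^(2/3) × 0.0023^(1/2) = 33.5 m³/s.

Q = 33.5 m³/s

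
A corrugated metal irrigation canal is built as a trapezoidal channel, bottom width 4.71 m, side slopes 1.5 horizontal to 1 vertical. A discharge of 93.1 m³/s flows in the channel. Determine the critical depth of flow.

y_c = 2.59 m

At critical depth, Q² T / (g A³) = 1, i.e. A³/T = Q²/g = 93.1²/9.81 = 883.5.
Trying y = 3.03 m: A³/T = 1598 — high.
Trying y = 1.83 m: A³/T = 248.9 — low.
Trying y = 2.59 m: A³/T = 883.9 — matches.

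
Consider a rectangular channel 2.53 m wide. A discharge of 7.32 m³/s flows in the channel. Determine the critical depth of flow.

y_c = 0.949 m

For a rectangular channel, critical depth y_c = (q²/g)^(1/3) where q = Q/b = 7.32/2.53 = 2.893 m²/s.
So y_c = (2.893²/9.81)^(1/3) = 0.949 m.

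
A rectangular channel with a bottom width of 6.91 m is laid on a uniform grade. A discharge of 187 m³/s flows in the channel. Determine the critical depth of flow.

For a rectangular channel, critical depth y_c = (q²/g)^(1/3) where q = Q/b = 187/6.91 = 27.06 m²/s.
So y_c = (27.06²/9.81)^(1/3) = 4.21 m.

y_c = 4.21 m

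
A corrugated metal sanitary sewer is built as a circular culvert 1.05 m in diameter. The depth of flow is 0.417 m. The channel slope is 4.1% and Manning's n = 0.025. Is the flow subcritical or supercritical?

For a circular section of diameter D = 1.05 m at depth y = 0.417 m, the central angle is θ = 2 arccos(1 − 2y/D) = 2.727 rad. Then A = (D²/8)(θ − sin θ) = 0.3204 m² and P = Dθ/2 = 1.432 m.
Hydraulic radius R = A/P = 0.3204/1.432 = 0.2237 m.
V = (1/n) R^(2/3) √S = (1/0.025) × 0.2237^(2/3) × √0.041 = 2.985 m/s. Hydraulic depth D_h = A/T = 0.3204/1.028 = 0.3118 m.
Froude number Fr = V/√(g·D_h) = 2.985/√(9.81×0.3118) = 1.71, which is greater than 1, so the flow is supercritical.

supercritical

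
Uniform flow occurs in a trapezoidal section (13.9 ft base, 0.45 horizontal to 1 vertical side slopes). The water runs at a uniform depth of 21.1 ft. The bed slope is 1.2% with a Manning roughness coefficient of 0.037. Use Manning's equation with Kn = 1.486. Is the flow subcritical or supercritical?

subcritical

With bottom width b = 13.9 ft and side slope z = 0.45: A = (b + zy)y = (13.9 + 0.45×21.1)×21.1 = 493.6 ft²; P = b + 2y√(1+z²) = 13.9 + 2×21.1×1.097 = 60.18 ft.
Hydraulic radius R = A/P = 493.6/60.18 = 8.203 ft.
V = (1.486/n) R^(2/3) √S = (1.486/0.037) × 8.203^(2/3) × √0.012 = 17.89 ft/s. Hydraulic depth D_h = A/T = 493.6/32.89 = 15.01 ft.
Froude number Fr = V/√(g·D_h) = 17.89/√(32.2×15.01) = 0.814, which is less than 1, so the flow is subcritical.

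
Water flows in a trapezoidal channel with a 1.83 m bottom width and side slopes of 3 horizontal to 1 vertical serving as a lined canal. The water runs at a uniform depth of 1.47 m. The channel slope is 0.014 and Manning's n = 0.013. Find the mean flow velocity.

V = 8 m/s

With bottom width b = 1.83 m and side slope z = 3: A = (b + zy)y = (1.83 + 3×1.47)×1.47 = 9.173 m²; P = b + 2y√(1+z²) = 1.83 + 2×1.47×3.162 = 11.13 m.
Hydraulic radius R = A/P = 9.173/11.13 = 0.8244 m.
From Manning's equation, V = (1/n) R^(2/3) S^(1/2) = (1/0.013) × 0.8244^(2/3) × 0.014^(1/2) = 8 m/s.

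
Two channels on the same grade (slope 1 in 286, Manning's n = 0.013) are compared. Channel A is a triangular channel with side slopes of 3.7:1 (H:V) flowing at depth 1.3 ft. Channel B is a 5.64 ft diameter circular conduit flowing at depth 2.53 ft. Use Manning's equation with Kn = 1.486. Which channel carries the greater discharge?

Channel A: For a triangular section with side slope z = 3.7: A = zy² = 3.7×1.3² = 6.253 ft²; P = 2y√(1+z²) = 2×1.3×3.833 = 9.965 ft. Hydraulic radius R = A/P = 6.253/9.965 = 0.6275 ft. Q_A = (1.486/0.013)·6.253·0.6275^(2/3)·√0.003497 = 30.98 ft³/s.
Channel B: For a circular section of diameter D = 5.64 ft at depth y = 2.53 ft, the central angle is θ = 2 arccos(1 − 2y/D) = 2.936 rad. Then A = (D²/8)(θ − sin θ) = 10.86 ft² and P = Dθ/2 = 8.278 ft. Hydraulic radius R = A/P = 10.86/8.278 = 1.312 ft. Q_B = (1.486/0.013)·10.86·1.312^(2/3)·√0.003497 = 87.95 ft³/s.
Q_A = 30.98 ft³/s vs Q_B = 87.95 ft³/s, so channel B carries more.

channel B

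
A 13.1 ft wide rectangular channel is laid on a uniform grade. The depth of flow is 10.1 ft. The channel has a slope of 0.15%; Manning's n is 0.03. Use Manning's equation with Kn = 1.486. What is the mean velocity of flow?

Flow area A = b·y = 13.1 × 10.1 = 132.3 ft². Wetted perimeter P = b + 2y = 13.1 + 2×10.1 = 33.3 ft.
Hydraulic radius R = A/P = 132.3/33.3 = 3.973 ft.
From Manning's equation, V = (1.486/n) R^(2/3) S^(1/2) = (1.486/0.03) × 3.973^(2/3) × 0.0015^(1/2) = 4.81 ft/s.

V = 4.81 ft/s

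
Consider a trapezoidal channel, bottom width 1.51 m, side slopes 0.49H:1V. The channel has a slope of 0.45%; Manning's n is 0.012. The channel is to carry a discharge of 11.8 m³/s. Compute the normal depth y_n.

Manning's equation rearranged: A R^(2/3) = nQ / (1·√S) = 0.012 × 11.8 / (√0.0045) = 2.111.
Trying y = 1.45 m: A R^(2/3) = 2.488 — over.
Trying y = 1.1 m: A R^(2/3) = 1.548 — short.
Trying y = 1.32 m: A R^(2/3) = 2.114 — matches.

y_n = 1.32 m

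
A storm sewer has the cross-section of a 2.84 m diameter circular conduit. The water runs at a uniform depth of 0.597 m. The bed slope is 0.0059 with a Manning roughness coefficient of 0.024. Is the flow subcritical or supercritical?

For a circular section of diameter D = 2.84 m at depth y = 0.597 m, the central angle is θ = 2 arccos(1 − 2y/D) = 1.905 rad. Then A = (D²/8)(θ − sin θ) = 0.9684 m² and P = Dθ/2 = 2.705 m.
Hydraulic radius R = A/P = 0.9684/2.705 = 0.358 m.
V = (1/n) R^(2/3) √S = (1/0.024) × 0.358^(2/3) × √0.0059 = 1.614 m/s. Hydraulic depth D_h = A/T = 0.9684/2.314 = 0.4184 m.
Froude number Fr = V/√(g·D_h) = 1.614/√(9.81×0.4184) = 0.796, which is less than 1, so the flow is subcritical.

subcritical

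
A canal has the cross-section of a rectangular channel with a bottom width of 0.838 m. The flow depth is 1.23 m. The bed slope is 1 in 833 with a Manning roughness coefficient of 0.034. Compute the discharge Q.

Q = 0.484 m³/s

Flow area A = b·y = 0.838 × 1.23 = 1.031 m². Wetted perimeter P = b + 2y = 0.838 + 2×1.23 = 3.298 m.
Hydraulic radius R = A/P = 1.031/3.298 = 0.3125 m.
Manning's equation: Q = (1/n) A R^(2/3) S^(1/2) = (1/0.034) × 1.031 × 0.3125^(2/3) × 0.0012^(1/2) = 0.484 m³/s.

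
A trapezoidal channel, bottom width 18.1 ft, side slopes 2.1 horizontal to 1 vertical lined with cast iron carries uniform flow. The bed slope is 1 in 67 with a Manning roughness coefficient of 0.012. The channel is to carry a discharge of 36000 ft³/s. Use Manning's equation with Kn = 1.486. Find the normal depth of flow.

Manning's equation rearranged: A R^(2/3) = nQ / (1.486·√S) = 0.012 × 36000 / (1.486 × √0.01493) = 2380.
At y = 14.4 ft: A R^(2/3) = 2826 — high.
At y = 9.59 ft: A R^(2/3) = 1190 — low.
At y = 13.3 ft: A R^(2/3) = 2378 — close enough.

y_n = 13.3 ft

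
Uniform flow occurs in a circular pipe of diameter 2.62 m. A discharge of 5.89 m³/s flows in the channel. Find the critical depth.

At critical depth, Q² T / (g A³) = 1, i.e. A³/T = Q²/g = 5.89²/9.81 = 3.536.
Try y = 0.918 m: A³/T = 1.911 — low.
Try y = 1.31 m: A³/T = 7.476 — high.
Try y = 1.08 m: A³/T = 3.571 — matches.

y_c = 1.08 m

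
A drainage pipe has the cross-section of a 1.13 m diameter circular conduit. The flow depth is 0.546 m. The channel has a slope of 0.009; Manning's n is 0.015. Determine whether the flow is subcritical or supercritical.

For a circular section of diameter D = 1.13 m at depth y = 0.546 m, the central angle is θ = 2 arccos(1 − 2y/D) = 3.074 rad. Then A = (D²/8)(θ − sin θ) = 0.48 m² and P = Dθ/2 = 1.737 m.
Hydraulic radius R = A/P = 0.48/1.737 = 0.2763 m.
V = (1/n) R^(2/3) √S = (1/0.015) × 0.2763^(2/3) × √0.009 = 2.683 m/s. Hydraulic depth D_h = A/T = 0.48/1.129 = 0.425 m.
Froude number Fr = V/√(g·D_h) = 2.683/√(9.81×0.425) = 1.31, which is greater than 1, so the flow is supercritical.

supercritical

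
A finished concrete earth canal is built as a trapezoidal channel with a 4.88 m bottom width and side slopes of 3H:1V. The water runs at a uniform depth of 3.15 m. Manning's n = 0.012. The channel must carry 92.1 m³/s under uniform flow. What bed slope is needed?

With bottom width b = 4.88 m and side slope z = 3: A = (b + zy)y = (4.88 + 3×3.15)×3.15 = 45.14 m²; P = b + 2y√(1+z²) = 4.88 + 2×3.15×3.162 = 24.8 m.
Hydraulic radius R = A/P = 45.14/24.8 = 1.82 m.
From Manning's equation, S = [nQ / (1 A R^(2/3))]² = [0.012 × 92.1 / (1 × 45.14 × 1.82^(2/3))]² = 0.00027.

S = 0.00027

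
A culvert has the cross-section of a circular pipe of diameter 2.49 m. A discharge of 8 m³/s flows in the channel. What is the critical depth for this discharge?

y_c = 1.28 m

At critical depth, Q² T / (g A³) = 1, i.e. A³/T = Q²/g = 8²/9.81 = 6.524.
Try y = 1 m: A³/T = 2.505 — too small.
Try y = 1.48 m: A³/T = 11.22 — too large.
Try y = 1.28 m: A³/T = 6.444 — ≈ 6.524.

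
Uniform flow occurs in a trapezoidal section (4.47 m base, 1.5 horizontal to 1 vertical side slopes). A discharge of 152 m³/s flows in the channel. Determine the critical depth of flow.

y_c = 3.4 m

At critical depth, Q² T / (g A³) = 1, i.e. A³/T = Q²/g = 152²/9.81 = 2355.
At y = 4.01 m: A³/T = 4505 — over.
At y = 3.4 m: A³/T = 2348 — matches.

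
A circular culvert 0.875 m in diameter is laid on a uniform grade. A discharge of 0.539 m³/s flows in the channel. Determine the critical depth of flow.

y_c = 0.432 m

At critical depth, Q² T / (g A³) = 1, i.e. A³/T = Q²/g = 0.539²/9.81 = 0.02961.
Trying y = 0.317 m: A³/T = 0.00903 — short.
Trying y = 0.514 m: A³/T = 0.0575 — over.
Trying y = 0.432 m: A³/T = 0.0296 — close enough.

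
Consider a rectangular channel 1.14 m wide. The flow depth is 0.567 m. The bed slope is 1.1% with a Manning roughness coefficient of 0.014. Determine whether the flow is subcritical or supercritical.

Flow area A = b·y = 1.14 × 0.567 = 0.6464 m². Wetted perimeter P = b + 2y = 1.14 + 2×0.567 = 2.274 m.
Hydraulic radius R = A/P = 0.6464/2.274 = 0.2842 m.
V = (1/n) R^(2/3) √S = (1/0.014) × 0.2842^(2/3) × √0.011 = 3.239 m/s. Hydraulic depth D_h = A/T = 0.6464/1.14 = 0.567 m.
Froude number Fr = V/√(g·D_h) = 3.239/√(9.81×0.567) = 1.37, which is greater than 1, so the flow is supercritical.

supercritical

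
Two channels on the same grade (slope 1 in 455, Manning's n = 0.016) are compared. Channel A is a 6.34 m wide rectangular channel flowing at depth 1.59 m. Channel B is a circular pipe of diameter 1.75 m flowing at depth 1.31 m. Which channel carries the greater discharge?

Channel A: Flow area A = b·y = 6.34 × 1.59 = 10.08 m². Wetted perimeter P = b + 2y = 6.34 + 2×1.59 = 9.52 m. Hydraulic radius R = A/P = 10.08/9.52 = 1.059 m. Q_A = (1/0.016)·10.08·1.059^(2/3)·√0.002198 = 30.69 m³/s.
Channel B: For a circular section of diameter D = 1.75 m at depth y = 1.31 m, the central angle is θ = 2 arccos(1 − 2y/D) = 4.182 rad. Then A = (D²/8)(θ − sin θ) = 1.931 m² and P = Dθ/2 = 3.659 m. Hydraulic radius R = A/P = 1.931/3.659 = 0.5277 m. Q_B = (1/0.016)·1.931·0.5277^(2/3)·√0.002198 = 3.695 m³/s.
Q_A = 30.69 m³/s vs Q_B = 3.695 m³/s, so channel A carries more.

channel A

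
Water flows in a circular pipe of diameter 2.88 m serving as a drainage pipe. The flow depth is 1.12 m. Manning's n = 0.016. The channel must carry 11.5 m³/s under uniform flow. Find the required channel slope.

S = 0.0121

For a circular section of diameter D = 2.88 m at depth y = 1.12 m, the central angle is θ = 2 arccos(1 − 2y/D) = 2.693 rad. Then A = (D²/8)(θ − sin θ) = 2.343 m² and P = Dθ/2 = 3.879 m.
Hydraulic radius R = A/P = 2.343/3.879 = 0.6042 m.
From Manning's equation, S = [nQ / (1 A R^(2/3))]² = [0.016 × 11.5 / (1 × 2.343 × 0.6042^(2/3))]² = 0.0121.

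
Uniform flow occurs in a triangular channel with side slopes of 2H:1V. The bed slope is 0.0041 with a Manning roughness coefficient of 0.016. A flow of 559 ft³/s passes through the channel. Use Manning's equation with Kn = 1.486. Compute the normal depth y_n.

Manning's equation rearranged: A R^(2/3) = nQ / (1.486·√S) = 0.016 × 559 / (1.486 × √0.0041) = 94.
At y = 4.34 ft: A R^(2/3) = 58.62 — too small.
At y = 5.69 ft: A R^(2/3) = 120.7 — too large.
At y = 5.18 ft: A R^(2/3) = 93.95 — matches.

y_n = 5.18 ft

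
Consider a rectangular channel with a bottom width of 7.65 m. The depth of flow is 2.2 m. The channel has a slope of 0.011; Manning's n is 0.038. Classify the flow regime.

Flow area A = b·y = 7.65 × 2.2 = 16.83 m². Wetted perimeter P = b + 2y = 7.65 + 2×2.2 = 12.05 m.
Hydraulic radius R = A/P = 16.83/12.05 = 1.397 m.
V = (1/n) R^(2/3) √S = (1/0.038) × 1.397^(2/3) × √0.011 = 3.449 m/s. Hydraulic depth D_h = A/T = 16.83/7.65 = 2.2 m.
Froude number Fr = V/√(g·D_h) = 3.449/√(9.81×2.2) = 0.742, which is less than 1, so the flow is subcritical.

subcritical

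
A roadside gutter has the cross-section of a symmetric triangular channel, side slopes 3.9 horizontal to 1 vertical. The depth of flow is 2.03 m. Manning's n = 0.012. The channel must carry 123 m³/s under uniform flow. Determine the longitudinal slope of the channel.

For a triangular section with side slope z = 3.9: A = zy² = 3.9×2.03² = 16.07 m²; P = 2y√(1+z²) = 2×2.03×4.026 = 16.35 m.
Hydraulic radius R = A/P = 16.07/16.35 = 0.9832 m.
From Manning's equation, S = [nQ / (1 A R^(2/3))]² = [0.012 × 123 / (1 × 16.07 × 0.9832^(2/3))]² = 0.00863.

S = 0.00863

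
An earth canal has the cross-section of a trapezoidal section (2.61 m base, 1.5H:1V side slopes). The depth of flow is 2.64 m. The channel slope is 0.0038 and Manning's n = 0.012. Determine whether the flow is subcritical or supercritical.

With bottom width b = 2.61 m and side slope z = 1.5: A = (b + zy)y = (2.61 + 1.5×2.64)×2.64 = 17.34 m²; P = b + 2y√(1+z²) = 2.61 + 2×2.64×1.803 = 12.13 m.
Hydraulic radius R = A/P = 17.34/12.13 = 1.43 m.
V = (1/n) R^(2/3) √S = (1/0.012) × 1.43^(2/3) × √0.0038 = 6.521 m/s. Hydraulic depth D_h = A/T = 17.34/10.53 = 1.647 m.
Froude number Fr = V/√(g·D_h) = 6.521/√(9.81×1.647) = 1.62, which is greater than 1, so the flow is supercritical.

supercritical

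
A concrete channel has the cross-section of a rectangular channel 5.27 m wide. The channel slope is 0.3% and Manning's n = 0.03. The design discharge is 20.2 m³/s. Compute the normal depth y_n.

y_n = 1.95 m

Manning's equation rearranged: A R^(2/3) = nQ / (1·√S) = 0.03 × 20.2 / (√0.003) = 11.06.
At y = 1.36 m: A R^(2/3) = 6.666 — short.
At y = 2.2 m: A R^(2/3) = 13.08 — over.
At y = 1.95 m: A R^(2/3) = 11.09 — close enough.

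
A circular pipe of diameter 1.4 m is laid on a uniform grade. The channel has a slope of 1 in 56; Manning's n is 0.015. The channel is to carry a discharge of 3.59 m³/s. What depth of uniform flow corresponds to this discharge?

Manning's equation rearranged: A R^(2/3) = nQ / (1·√S) = 0.015 × 3.59 / (√0.01786) = 0.403.
Try y = 0.599 m: A R^(2/3) = 0.2911 — low.
Try y = 0.722 m: A R^(2/3) = 0.4027 — matches.

y_n = 0.722 m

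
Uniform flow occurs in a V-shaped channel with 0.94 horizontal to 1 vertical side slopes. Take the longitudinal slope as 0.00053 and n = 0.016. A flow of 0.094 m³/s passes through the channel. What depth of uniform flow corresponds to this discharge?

Manning's equation rearranged: A R^(2/3) = nQ / (1·√S) = 0.016 × 0.094 / (√0.00053) = 0.06533.
At y = 0.521 m: A R^(2/3) = 0.08087 — over.
At y = 0.372 m: A R^(2/3) = 0.03293 — short.
At y = 0.481 m: A R^(2/3) = 0.06535 — close enough.

y_n = 0.481 m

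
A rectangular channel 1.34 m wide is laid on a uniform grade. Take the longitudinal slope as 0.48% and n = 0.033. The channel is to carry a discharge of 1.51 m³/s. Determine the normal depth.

y_n = 0.99 m

Manning's equation rearranged: A R^(2/3) = nQ / (1·√S) = 0.033 × 1.51 / (√0.0048) = 0.7192.
At y = 1.21 m: A R^(2/3) = 0.9255 — high.
At y = 0.841 m: A R^(2/3) = 0.5839 — low.
At y = 0.99 m: A R^(2/3) = 0.7197 — ≈ 0.7192.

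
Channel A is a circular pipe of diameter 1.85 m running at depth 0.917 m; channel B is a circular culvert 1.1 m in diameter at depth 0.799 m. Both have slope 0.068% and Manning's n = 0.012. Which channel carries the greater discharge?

channel A

Channel A: For a circular section of diameter D = 1.85 m at depth y = 0.917 m, the central angle is θ = 2 arccos(1 − 2y/D) = 3.124 rad. Then A = (D²/8)(θ − sin θ) = 1.329 m² and P = Dθ/2 = 2.89 m. Hydraulic radius R = A/P = 1.329/2.89 = 0.4599 m. Q_A = (1/0.012)·1.329·0.4599^(2/3)·√0.00068 = 1.721 m³/s.
Channel B: For a circular section of diameter D = 1.1 m at depth y = 0.799 m, the central angle is θ = 2 arccos(1 − 2y/D) = 4.081 rad. Then A = (D²/8)(θ − sin θ) = 0.7394 m² and P = Dθ/2 = 2.245 m. Hydraulic radius R = A/P = 0.7394/2.245 = 0.3294 m. Q_B = (1/0.012)·0.7394·0.3294^(2/3)·√0.00068 = 0.7664 m³/s.
Q_A = 1.721 m³/s vs Q_B = 0.7664 m³/s, so channel A carries more.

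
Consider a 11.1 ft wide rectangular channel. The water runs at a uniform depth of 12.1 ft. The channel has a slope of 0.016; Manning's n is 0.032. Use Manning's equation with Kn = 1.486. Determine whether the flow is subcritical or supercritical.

Flow area A = b·y = 11.1 × 12.1 = 134.3 ft². Wetted perimeter P = b + 2y = 11.1 + 2×12.1 = 35.3 ft.
Hydraulic radius R = A/P = 134.3/35.3 = 3.805 ft.
V = (1.486/n) R^(2/3) √S = (1.486/0.032) × 3.805^(2/3) × √0.016 = 14.32 ft/s. Hydraulic depth D_h = A/T = 134.3/11.1 = 12.1 ft.
Froude number Fr = V/√(g·D_h) = 14.32/√(32.2×12.1) = 0.725, which is less than 1, so the flow is subcritical.

subcritical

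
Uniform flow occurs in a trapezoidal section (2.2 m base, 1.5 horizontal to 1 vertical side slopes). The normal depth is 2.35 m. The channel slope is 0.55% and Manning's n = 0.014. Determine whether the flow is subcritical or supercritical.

supercritical

With bottom width b = 2.2 m and side slope z = 1.5: A = (b + zy)y = (2.2 + 1.5×2.35)×2.35 = 13.45 m²; P = b + 2y√(1+z²) = 2.2 + 2×2.35×1.803 = 10.67 m.
Hydraulic radius R = A/P = 13.45/10.67 = 1.261 m.
V = (1/n) R^(2/3) √S = (1/0.014) × 1.261^(2/3) × √0.0055 = 6.181 m/s. Hydraulic depth D_h = A/T = 13.45/9.25 = 1.454 m.
Froude number Fr = V/√(g·D_h) = 6.181/√(9.81×1.454) = 1.64, which is greater than 1, so the flow is supercritical.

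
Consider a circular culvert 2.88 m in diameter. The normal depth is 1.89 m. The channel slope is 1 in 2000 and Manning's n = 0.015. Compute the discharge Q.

Q = 5.98 m³/s

For a circular section of diameter D = 2.88 m at depth y = 1.89 m, the central angle is θ = 2 arccos(1 − 2y/D) = 3.777 rad. Then A = (D²/8)(θ − sin θ) = 4.532 m² and P = Dθ/2 = 5.439 m.
Hydraulic radius R = A/P = 4.532/5.439 = 0.8332 m.
Manning's equation: Q = (1/n) A R^(2/3) S^(1/2) = (1/0.015) × 4.532 × 0.8332^(2/3) × 0.0005^(1/2) = 5.98 m³/s.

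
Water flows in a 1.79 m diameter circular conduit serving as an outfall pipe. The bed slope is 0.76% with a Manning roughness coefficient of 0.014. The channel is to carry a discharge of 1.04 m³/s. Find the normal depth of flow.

y_n = 0.407 m

Manning's equation rearranged: A R^(2/3) = nQ / (1·√S) = 0.014 × 1.04 / (√0.0076) = 0.167.
Try y = 0.448 m: A R^(2/3) = 0.2021 — over.
Try y = 0.32 m: A R^(2/3) = 0.1026 — short.
Try y = 0.407 m: A R^(2/3) = 0.1669 — matches.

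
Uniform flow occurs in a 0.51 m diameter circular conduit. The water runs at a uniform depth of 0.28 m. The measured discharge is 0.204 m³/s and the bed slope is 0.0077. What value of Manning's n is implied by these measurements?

n = 0.013

For a circular section of diameter D = 0.51 m at depth y = 0.28 m, the central angle is θ = 2 arccos(1 − 2y/D) = 3.338 rad. Then A = (D²/8)(θ − sin θ) = 0.1149 m² and P = Dθ/2 = 0.8512 m.
Hydraulic radius R = A/P = 0.1149/0.8512 = 0.135 m.
Rearranging Manning's equation: n = (1/Q) A R^(2/3) S^(1/2) = (1/0.204) × 0.1149 × 0.135^(2/3) × √0.0077 = 0.013.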